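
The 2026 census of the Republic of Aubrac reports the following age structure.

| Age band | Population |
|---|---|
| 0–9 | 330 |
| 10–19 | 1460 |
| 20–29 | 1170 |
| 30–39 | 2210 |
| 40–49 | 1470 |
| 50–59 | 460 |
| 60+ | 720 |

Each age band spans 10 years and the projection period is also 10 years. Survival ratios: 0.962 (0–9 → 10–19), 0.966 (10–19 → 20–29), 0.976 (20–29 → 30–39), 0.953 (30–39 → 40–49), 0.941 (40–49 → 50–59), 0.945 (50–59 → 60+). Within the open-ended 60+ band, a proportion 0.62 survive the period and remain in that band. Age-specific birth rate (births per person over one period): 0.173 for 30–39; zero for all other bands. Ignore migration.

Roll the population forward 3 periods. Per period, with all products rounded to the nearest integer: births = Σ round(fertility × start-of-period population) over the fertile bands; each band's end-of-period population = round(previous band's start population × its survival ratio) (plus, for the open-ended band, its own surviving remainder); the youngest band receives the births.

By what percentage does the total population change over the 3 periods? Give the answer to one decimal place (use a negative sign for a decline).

Period 1:
Births: 2210 × 0.173 = 382
10–19: 330 × 0.962 = 317
20–29: 1460 × 0.966 = 1410
30–39: 1170 × 0.976 = 1142
40–49: 2210 × 0.953 = 2106
50–59: 1470 × 0.941 = 1383
60+: 460 × 0.945 + 720 × 0.62 = 435 + 446 = 881
End of period: [382, 317, 1410, 1142, 2106, 1383, 881]
Period 2:
Births: 1142 × 0.173 = 198
10–19: 382 × 0.962 = 367
20–29: 317 × 0.966 = 306
30–39: 1410 × 0.976 = 1376
40–49: 1142 × 0.953 = 1088
50–59: 2106 × 0.941 = 1982
60+: 1383 × 0.945 + 881 × 0.62 = 1307 + 546 = 1853
End of period: [198, 367, 306, 1376, 1088, 1982, 1853]
Period 3:
Births: 1376 × 0.173 = 238
10–19: 198 × 0.962 = 190
20–29: 367 × 0.966 = 355
30–39: 306 × 0.976 = 299
40–49: 1376 × 0.953 = 1311
50–59: 1088 × 0.941 = 1024
60+: 1982 × 0.945 + 1853 × 0.62 = 1873 + 1149 = 3022
End of period: [238, 190, 355, 299, 1311, 1024, 3022]
Total: 7820 → 6439; change = -1381; percentage change = -17.7%

-17.7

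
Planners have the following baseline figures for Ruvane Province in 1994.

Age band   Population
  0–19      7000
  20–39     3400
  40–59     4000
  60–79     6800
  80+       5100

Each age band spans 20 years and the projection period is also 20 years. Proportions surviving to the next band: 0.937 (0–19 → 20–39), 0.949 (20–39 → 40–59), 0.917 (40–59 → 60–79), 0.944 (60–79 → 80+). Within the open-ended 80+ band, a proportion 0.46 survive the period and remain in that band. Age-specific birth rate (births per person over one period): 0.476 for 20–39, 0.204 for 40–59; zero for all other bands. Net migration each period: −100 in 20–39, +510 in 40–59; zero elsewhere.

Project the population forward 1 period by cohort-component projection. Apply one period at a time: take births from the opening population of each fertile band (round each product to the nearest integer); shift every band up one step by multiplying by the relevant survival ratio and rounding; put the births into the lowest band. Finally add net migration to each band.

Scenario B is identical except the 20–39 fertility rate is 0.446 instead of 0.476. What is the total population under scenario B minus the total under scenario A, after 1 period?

-102

(Bands numbered youngest = 1 to oldest = 5.)
— Period 1 —
Births: 3400 * 0.476 = 1618 ; 4000 * 0.204 = 816 → total 2434
Band 2: 7000 * 0.937 = 6559
Band 3: 3400 * 0.949 = 3227
Band 4: 4000 * 0.917 = 3668
Band 5: 6800 * 0.944 + 5100 * 0.46 = 6419 + 2346 = 8765
Net migration: Band 2 − 100 → 6459; Band 3 + 510 → 3737
End of period: [2434, 6459, 3737, 3668, 8765]
Scenario A total after 1 period: 25063
Scenario B projection —
— Period 1 —
Births: 3400 * 0.446 = 1516 ; 4000 * 0.204 = 816 → total 2332
Band 2: 7000 * 0.937 = 6559
Band 3: 3400 * 0.949 = 3227
Band 4: 4000 * 0.917 = 3668
Band 5: 6800 * 0.944 + 5100 * 0.46 = 6419 + 2346 = 8765
Net migration: Band 2 − 100 → 6459; Band 3 + 510 → 3737
End of period: [2332, 6459, 3737, 3668, 8765]
Scenario B total after 1 period: 24961
Difference B − A = 24961 − 25063 = -102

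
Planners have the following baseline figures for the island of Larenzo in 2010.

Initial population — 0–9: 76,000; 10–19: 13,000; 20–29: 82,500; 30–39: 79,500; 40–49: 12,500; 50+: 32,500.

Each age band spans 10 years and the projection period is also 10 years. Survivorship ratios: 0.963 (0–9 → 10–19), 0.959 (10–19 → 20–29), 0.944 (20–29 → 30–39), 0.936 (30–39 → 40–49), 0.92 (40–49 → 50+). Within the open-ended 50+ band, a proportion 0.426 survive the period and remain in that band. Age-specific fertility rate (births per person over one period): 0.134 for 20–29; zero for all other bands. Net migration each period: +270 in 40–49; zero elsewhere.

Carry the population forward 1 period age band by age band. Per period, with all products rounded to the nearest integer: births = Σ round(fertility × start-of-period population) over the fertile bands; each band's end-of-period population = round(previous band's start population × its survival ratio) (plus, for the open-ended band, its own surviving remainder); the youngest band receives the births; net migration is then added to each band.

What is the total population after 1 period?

After projecting period 1:
Births: 82500 * 0.134 = 11055
10–19: 76000 * 0.963 = 73188
20–29: 13000 * 0.959 = 12467
30–39: 82500 * 0.944 = 77880
40–49: 79500 * 0.936 = 74412
50+: 12500 * 0.92 + 32500 * 0.426 = 11500 + 13845 = 25345
Net migration: 40–49 + 270 → 74682
→ [11055, 73188, 12467, 77880, 74682, 25345]
Total after period 1: 11055 + 73188 + 12467 + 77880 + 74682 + 25345 = 274617

274617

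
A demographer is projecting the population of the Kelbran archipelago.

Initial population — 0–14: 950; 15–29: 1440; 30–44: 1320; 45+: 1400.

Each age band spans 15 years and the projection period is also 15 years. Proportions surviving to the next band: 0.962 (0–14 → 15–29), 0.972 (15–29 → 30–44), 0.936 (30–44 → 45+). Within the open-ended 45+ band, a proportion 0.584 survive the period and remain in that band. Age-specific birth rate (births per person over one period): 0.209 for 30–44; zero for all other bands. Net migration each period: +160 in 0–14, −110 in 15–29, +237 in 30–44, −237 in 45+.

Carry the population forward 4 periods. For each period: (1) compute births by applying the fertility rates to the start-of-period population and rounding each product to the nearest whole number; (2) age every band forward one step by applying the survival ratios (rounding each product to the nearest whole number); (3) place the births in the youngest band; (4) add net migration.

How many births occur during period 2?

After projecting period 1:
Births: 1320 × 0.209 = 276
15–29: 950 × 0.962 = 914
30–44: 1440 × 0.972 = 1400
45+: 1320 × 0.936 + 1400 × 0.584 = 1236 + 818 = 2054
Net migration: 0–14 + 160 → 436; 15–29 − 110 → 804; 30–44 + 237 → 1637; 45+ − 237 → 1817
End of period: [436, 804, 1637, 1817]
After projecting period 2:
Births: 1637 × 0.209 = 342
15–29: 436 × 0.962 = 419
30–44: 804 × 0.972 = 781
45+: 1637 × 0.936 + 1817 × 0.584 = 1532 + 1061 = 2593
Net migration: 0–14 + 160 → 502; 15–29 − 110 → 309; 30–44 + 237 → 1018; 45+ − 237 → 2356
End of period: [502, 309, 1018, 2356]

342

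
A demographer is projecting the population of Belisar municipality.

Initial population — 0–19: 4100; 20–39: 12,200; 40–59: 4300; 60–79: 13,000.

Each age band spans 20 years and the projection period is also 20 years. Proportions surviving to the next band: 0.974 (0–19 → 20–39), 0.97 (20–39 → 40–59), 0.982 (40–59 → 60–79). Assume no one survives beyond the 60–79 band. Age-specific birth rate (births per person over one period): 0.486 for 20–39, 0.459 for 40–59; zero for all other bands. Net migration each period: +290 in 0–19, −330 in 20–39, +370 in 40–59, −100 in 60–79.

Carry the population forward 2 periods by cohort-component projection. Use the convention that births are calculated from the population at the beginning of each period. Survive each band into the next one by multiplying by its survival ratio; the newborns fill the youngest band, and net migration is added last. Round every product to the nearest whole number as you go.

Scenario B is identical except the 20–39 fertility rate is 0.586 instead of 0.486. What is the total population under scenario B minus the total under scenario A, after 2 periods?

1555

[period 1]
Births: 12200 * 0.486 = 5929, 4300 * 0.459 = 1974 → 7903
20–39: 4100 * 0.974 = 3993
40–59: 12200 * 0.97 = 11834
60–79: 4300 * 0.982 = 4223
Net migration: 0–19 + 290 → 8193; 20–39 − 330 → 3663; 40–59 + 370 → 12204; 60–79 − 100 → 4123
Population now: 0–19=8193, 20–39=3663, 40–59=12204, 60–79=4123
[period 2]
Births: 3663 * 0.486 = 1780, 12204 * 0.459 = 5602 → 7382
20–39: 8193 * 0.974 = 7980
40–59: 3663 * 0.97 = 3553
60–79: 12204 * 0.982 = 11984
Net migration: 0–19 + 290 → 7672; 20–39 − 330 → 7650; 40–59 + 370 → 3923; 60–79 − 100 → 11884
Population now: 0–19=7672, 20–39=7650, 40–59=3923, 60–79=11884
Scenario A total after 2 periods: 31129
Scenario B projection —
[period 1]
Births: 12200 * 0.586 = 7149, 4300 * 0.459 = 1974 → 9123
20–39: 4100 * 0.974 = 3993
40–59: 12200 * 0.97 = 11834
60–79: 4300 * 0.982 = 4223
Net migration: 0–19 + 290 → 9413; 20–39 − 330 → 3663; 40–59 + 370 → 12204; 60–79 − 100 → 4123
Population now: 0–19=9413, 20–39=3663, 40–59=12204, 60–79=4123
[period 2]
Births: 3663 * 0.586 = 2147, 12204 * 0.459 = 5602 → 7749
20–39: 9413 * 0.974 = 9168
40–59: 3663 * 0.97 = 3553
60–79: 12204 * 0.982 = 11984
Net migration: 0–19 + 290 → 8039; 20–39 − 330 → 8838; 40–59 + 370 → 3923; 60–79 − 100 → 11884
Population now: 0–19=8039, 20–39=8838, 40–59=3923, 60–79=11884
Scenario B total after 2 periods: 32684
Difference B − A = 32684 − 31129 = 1555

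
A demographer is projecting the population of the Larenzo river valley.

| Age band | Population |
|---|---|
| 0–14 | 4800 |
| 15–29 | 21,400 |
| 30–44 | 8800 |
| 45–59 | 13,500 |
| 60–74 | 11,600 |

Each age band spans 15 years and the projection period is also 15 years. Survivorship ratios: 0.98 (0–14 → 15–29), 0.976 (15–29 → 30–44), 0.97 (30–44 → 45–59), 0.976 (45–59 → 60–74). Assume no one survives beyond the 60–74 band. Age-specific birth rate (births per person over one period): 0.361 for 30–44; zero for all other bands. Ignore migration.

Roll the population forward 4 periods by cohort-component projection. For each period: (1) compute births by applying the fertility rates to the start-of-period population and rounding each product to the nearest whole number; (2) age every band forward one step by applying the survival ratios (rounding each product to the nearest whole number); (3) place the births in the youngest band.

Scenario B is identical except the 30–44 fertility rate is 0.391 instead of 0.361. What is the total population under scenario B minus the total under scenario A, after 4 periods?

1169

— Period 1 —
Births: 8800 × 0.361 = 3177
15–29: 4800 × 0.98 = 4704
30–44: 21400 × 0.976 = 20886
45–59: 8800 × 0.97 = 8536
60–74: 13500 × 0.976 = 13176
Giving 3177 / 4704 / 20886 / 8536 / 13176.
— Period 2 —
Births: 20886 × 0.361 = 7540
15–29: 3177 × 0.98 = 3113
30–44: 4704 × 0.976 = 4591
45–59: 20886 × 0.97 = 20259
60–74: 8536 × 0.976 = 8331
Giving 7540 / 3113 / 4591 / 20259 / 8331.
— Period 3 —
Births: 4591 × 0.361 = 1657
15–29: 7540 × 0.98 = 7389
30–44: 3113 × 0.976 = 3038
45–59: 4591 × 0.97 = 4453
60–74: 20259 × 0.976 = 19773
Giving 1657 / 7389 / 3038 / 4453 / 19773.
— Period 4 —
Births: 3038 × 0.361 = 1097
15–29: 1657 × 0.98 = 1624
30–44: 7389 × 0.976 = 7212
45–59: 3038 × 0.97 = 2947
60–74: 4453 × 0.976 = 4346
Giving 1097 / 1624 / 7212 / 2947 / 4346.
Scenario A total after 4 periods: 17226
Scenario B projection —
— Period 1 —
Births: 8800 × 0.391 = 3441
15–29: 4800 × 0.98 = 4704
30–44: 21400 × 0.976 = 20886
45–59: 8800 × 0.97 = 8536
60–74: 13500 × 0.976 = 13176
Giving 3441 / 4704 / 20886 / 8536 / 13176.
— Period 2 —
Births: 20886 × 0.391 = 8166
15–29: 3441 × 0.98 = 3372
30–44: 4704 × 0.976 = 4591
45–59: 20886 × 0.97 = 20259
60–74: 8536 × 0.976 = 8331
Giving 8166 / 3372 / 4591 / 20259 / 8331.
— Period 3 —
Births: 4591 × 0.391 = 1795
15–29: 8166 × 0.98 = 8003
30–44: 3372 × 0.976 = 3291
45–59: 4591 × 0.97 = 4453
60–74: 20259 × 0.976 = 19773
Giving 1795 / 8003 / 3291 / 4453 / 19773.
— Period 4 —
Births: 3291 × 0.391 = 1287
15–29: 1795 × 0.98 = 1759
30–44: 8003 × 0.976 = 7811
45–59: 3291 × 0.97 = 3192
60–74: 4453 × 0.976 = 4346
Giving 1287 / 1759 / 7811 / 3192 / 4346.
Scenario B total after 4 periods: 18395
Difference B − A = 18395 − 17226 = 1169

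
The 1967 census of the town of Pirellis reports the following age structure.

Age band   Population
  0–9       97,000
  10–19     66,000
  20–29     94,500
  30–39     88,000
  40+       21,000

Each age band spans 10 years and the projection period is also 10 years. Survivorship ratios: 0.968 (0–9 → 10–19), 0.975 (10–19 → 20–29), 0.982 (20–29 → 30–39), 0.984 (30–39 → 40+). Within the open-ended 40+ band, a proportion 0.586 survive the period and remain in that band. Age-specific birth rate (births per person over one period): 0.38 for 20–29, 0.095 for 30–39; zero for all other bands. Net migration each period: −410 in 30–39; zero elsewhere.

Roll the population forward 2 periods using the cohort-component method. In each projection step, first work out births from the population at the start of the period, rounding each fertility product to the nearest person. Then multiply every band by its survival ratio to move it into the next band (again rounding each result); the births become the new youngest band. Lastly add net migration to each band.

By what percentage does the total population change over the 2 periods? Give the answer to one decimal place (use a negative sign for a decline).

3.5

Numbering the groups 1..5 from youngest to oldest:
After projecting period 1:
Births: 94500 × 0.38 = 35910 ; 88000 × 0.095 = 8360 → 44270
Group 2: 97000 × 0.968 = 93896
Group 3: 66000 × 0.975 = 64350
Group 4: 94500 × 0.982 = 92799
Group 5: 88000 × 0.984 + 21000 × 0.586 = 86592 + 12306 = 98898
Net migration: Group 4 − 410 → 92389
→ [44270, 93896, 64350, 92389, 98898]
After projecting period 2:
Births: 64350 × 0.38 = 24453 ; 92389 × 0.095 = 8777 → 33230
Group 2: 44270 × 0.968 = 42853
Group 3: 93896 × 0.975 = 91549
Group 4: 64350 × 0.982 = 63192
Group 5: 92389 × 0.984 + 98898 × 0.586 = 90911 + 57954 = 148865
Net migration: Group 4 − 410 → 62782
→ [33230, 42853, 91549, 62782, 148865]
Total: 366500 → 379279; change = 12779; percentage change = 3.5%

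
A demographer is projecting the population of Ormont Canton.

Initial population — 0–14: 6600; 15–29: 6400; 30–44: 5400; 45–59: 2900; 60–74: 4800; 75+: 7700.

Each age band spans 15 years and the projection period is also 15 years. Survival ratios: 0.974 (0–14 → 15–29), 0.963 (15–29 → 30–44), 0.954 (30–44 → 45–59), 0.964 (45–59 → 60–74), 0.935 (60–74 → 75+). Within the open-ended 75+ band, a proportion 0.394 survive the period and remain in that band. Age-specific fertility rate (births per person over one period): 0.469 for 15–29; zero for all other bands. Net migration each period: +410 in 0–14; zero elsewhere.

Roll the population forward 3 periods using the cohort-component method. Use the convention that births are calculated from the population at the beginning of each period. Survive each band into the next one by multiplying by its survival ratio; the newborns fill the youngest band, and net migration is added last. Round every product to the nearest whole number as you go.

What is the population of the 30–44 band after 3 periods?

[period 1]
Births: 6400 * 0.469 = 3002
15–29: 6600 * 0.974 = 6428
30–44: 6400 * 0.963 = 6163
45–59: 5400 * 0.954 = 5152
60–74: 2900 * 0.964 = 2796
75+: 4800 * 0.935 + 7700 * 0.394 = 4488 + 3034 = 7522
Net migration: 0–14 + 410 → 3412
End of period: [3412, 6428, 6163, 5152, 2796, 7522]
[period 2]
Births: 6428 * 0.469 = 3015
15–29: 3412 * 0.974 = 3323
30–44: 6428 * 0.963 = 6190
45–59: 6163 * 0.954 = 5880
60–74: 5152 * 0.964 = 4967
75+: 2796 * 0.935 + 7522 * 0.394 = 2614 + 2964 = 5578
Net migration: 0–14 + 410 → 3425
End of period: [3425, 3323, 6190, 5880, 4967, 5578]
[period 3]
Births: 3323 * 0.469 = 1558
15–29: 3425 * 0.974 = 3336
30–44: 3323 * 0.963 = 3200
45–59: 6190 * 0.954 = 5905
60–74: 5880 * 0.964 = 5668
75+: 4967 * 0.935 + 5578 * 0.394 = 4644 + 2198 = 6842
Net migration: 0–14 + 410 → 1968
End of period: [1968, 3336, 3200, 5905, 5668, 6842]

3200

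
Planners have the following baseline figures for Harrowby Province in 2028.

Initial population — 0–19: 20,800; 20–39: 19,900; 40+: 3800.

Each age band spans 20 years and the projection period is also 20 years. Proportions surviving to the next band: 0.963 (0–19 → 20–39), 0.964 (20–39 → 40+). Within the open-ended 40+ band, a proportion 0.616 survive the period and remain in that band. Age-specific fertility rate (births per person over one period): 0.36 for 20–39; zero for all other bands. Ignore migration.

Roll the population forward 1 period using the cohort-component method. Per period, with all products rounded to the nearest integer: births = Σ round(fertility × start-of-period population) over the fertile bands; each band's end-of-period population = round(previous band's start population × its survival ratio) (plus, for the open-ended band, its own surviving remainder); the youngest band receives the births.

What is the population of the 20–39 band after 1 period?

Call the bands 1 to 3, youngest first.
— Period 1 —
Births: 19900 × 0.36 = 7164
Band 2: 20800 × 0.963 = 20030
Band 3: 19900 × 0.964 + 3800 × 0.616 = 19184 + 2341 = 21525
Giving 7164 / 20030 / 21525.

20030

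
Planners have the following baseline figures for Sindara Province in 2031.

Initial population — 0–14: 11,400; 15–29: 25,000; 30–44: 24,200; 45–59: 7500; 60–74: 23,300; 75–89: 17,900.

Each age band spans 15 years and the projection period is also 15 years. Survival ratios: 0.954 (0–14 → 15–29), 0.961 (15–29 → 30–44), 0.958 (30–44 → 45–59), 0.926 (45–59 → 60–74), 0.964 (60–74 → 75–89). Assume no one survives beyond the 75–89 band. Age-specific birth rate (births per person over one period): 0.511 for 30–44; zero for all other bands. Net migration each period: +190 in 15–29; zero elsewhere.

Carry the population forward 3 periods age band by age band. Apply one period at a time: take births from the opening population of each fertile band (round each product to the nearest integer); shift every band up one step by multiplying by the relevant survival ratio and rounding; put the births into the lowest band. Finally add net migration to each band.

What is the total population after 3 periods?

81051

After projecting period 1:
Births: 24200 × 0.511 = 12366
15–29: 11400 × 0.954 = 10876
30–44: 25000 × 0.961 = 24025
45–59: 24200 × 0.958 = 23184
60–74: 7500 × 0.926 = 6945
75–89: 23300 × 0.964 = 22461
Net migration: 15–29 + 190 → 11066
Giving 12366 / 11066 / 24025 / 23184 / 6945 / 22461.
After projecting period 2:
Births: 24025 × 0.511 = 12277
15–29: 12366 × 0.954 = 11797
30–44: 11066 × 0.961 = 10634
45–59: 24025 × 0.958 = 23016
60–74: 23184 × 0.926 = 21468
75–89: 6945 × 0.964 = 6695
Net migration: 15–29 + 190 → 11987
Giving 12277 / 11987 / 10634 / 23016 / 21468 / 6695.
After projecting period 3:
Births: 10634 × 0.511 = 5434
15–29: 12277 × 0.954 = 11712
30–44: 11987 × 0.961 = 11520
45–59: 10634 × 0.958 = 10187
60–74: 23016 × 0.926 = 21313
75–89: 21468 × 0.964 = 20695
Net migration: 15–29 + 190 → 11902
Giving 5434 / 11902 / 11520 / 10187 / 21313 / 20695.
Total after period 3: 5434 + 11902 + 11520 + 10187 + 21313 + 20695 = 81051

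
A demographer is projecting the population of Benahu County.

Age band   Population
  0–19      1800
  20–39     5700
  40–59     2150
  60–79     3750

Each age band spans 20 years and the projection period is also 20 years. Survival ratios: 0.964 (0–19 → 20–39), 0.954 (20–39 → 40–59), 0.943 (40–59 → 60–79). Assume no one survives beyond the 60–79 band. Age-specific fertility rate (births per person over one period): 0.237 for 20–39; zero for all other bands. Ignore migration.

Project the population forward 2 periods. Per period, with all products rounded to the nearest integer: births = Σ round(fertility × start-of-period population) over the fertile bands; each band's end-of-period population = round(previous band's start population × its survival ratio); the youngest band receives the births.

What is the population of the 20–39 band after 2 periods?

Period 1.
Births: 5700 * 0.237 = 1351
20–39: 1800 * 0.964 = 1735
40–59: 5700 * 0.954 = 5438
60–79: 2150 * 0.943 = 2027
Population now: 0–19=1351, 20–39=1735, 40–59=5438, 60–79=2027
Period 2.
Births: 1735 * 0.237 = 411
20–39: 1351 * 0.964 = 1302
40–59: 1735 * 0.954 = 1655
60–79: 5438 * 0.943 = 5128
Population now: 0–19=411, 20–39=1302, 40–59=1655, 60–79=5128

1302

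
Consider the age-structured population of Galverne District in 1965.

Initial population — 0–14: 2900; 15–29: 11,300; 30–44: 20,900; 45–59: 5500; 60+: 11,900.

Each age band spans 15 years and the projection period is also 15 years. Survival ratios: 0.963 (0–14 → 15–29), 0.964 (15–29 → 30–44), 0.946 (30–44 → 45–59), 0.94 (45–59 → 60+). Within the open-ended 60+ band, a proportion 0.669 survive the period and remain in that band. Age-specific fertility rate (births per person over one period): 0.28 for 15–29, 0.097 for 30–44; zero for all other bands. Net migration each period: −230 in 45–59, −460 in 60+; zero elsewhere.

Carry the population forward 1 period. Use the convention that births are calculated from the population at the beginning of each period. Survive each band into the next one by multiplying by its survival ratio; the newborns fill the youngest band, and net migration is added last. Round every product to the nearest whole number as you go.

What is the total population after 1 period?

51089

[period 1]
Births: 11300 * 0.28 = 3164 ; 20900 * 0.097 = 2027 → total 5191
15–29: 2900 * 0.963 = 2793
30–44: 11300 * 0.964 = 10893
45–59: 20900 * 0.946 = 19771
60+: 5500 * 0.94 + 11900 * 0.669 = 5170 + 7961 = 13131
Net migration: 45–59 − 230 → 19541; 60+ − 460 → 12671
→ [5191, 2793, 10893, 19541, 12671]
Total after period 1: 5191 + 2793 + 10893 + 19541 + 12671 = 51089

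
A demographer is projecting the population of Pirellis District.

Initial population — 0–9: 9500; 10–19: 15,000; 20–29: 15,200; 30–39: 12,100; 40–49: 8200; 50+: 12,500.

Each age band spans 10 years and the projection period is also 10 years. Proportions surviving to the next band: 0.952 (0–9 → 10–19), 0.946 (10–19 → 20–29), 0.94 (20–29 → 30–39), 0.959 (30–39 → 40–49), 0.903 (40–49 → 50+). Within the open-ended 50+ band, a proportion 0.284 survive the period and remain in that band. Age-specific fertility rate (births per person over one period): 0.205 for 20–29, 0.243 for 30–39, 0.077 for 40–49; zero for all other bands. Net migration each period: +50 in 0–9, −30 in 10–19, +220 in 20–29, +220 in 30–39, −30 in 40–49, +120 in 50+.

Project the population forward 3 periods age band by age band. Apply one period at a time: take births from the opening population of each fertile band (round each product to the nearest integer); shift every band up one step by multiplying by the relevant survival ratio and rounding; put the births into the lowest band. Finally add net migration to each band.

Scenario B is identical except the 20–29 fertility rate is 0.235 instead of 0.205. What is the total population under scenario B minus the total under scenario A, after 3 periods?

After projecting period 1:
Births: 15200 * 0.205 = 3116  |  12100 * 0.243 = 2940  |  8200 * 0.077 = 631 → 6687
10–19: 9500 * 0.952 = 9044
20–29: 15000 * 0.946 = 14190
30–39: 15200 * 0.94 = 14288
40–49: 12100 * 0.959 = 11604
50+: 8200 * 0.903 + 12500 * 0.284 = 7405 + 3550 = 10955
Net migration: 0–9 + 50 → 6737; 10–19 − 30 → 9014; 20–29 + 220 → 14410; 30–39 + 220 → 14508; 40–49 − 30 → 11574; 50+ + 120 → 11075
Population now: 0–9=6737, 10–19=9014, 20–29=14410, 30–39=14508, 40–49=11574, 50+=11075
After projecting period 2:
Births: 14410 * 0.205 = 2954  |  14508 * 0.243 = 3525  |  11574 * 0.077 = 891 → 7370
10–19: 6737 * 0.952 = 6414
20–29: 9014 * 0.946 = 8527
30–39: 14410 * 0.94 = 13545
40–49: 14508 * 0.959 = 13913
50+: 11574 * 0.903 + 11075 * 0.284 = 10451 + 3145 = 13596
Net migration: 0–9 + 50 → 7420; 10–19 − 30 → 6384; 20–29 + 220 → 8747; 30–39 + 220 → 13765; 40–49 − 30 → 13883; 50+ + 120 → 13716
Population now: 0–9=7420, 10–19=6384, 20–29=8747, 30–39=13765, 40–49=13883, 50+=13716
After projecting period 3:
Births: 8747 * 0.205 = 1793  |  13765 * 0.243 = 3345  |  13883 * 0.077 = 1069 → 6207
10–19: 7420 * 0.952 = 7064
20–29: 6384 * 0.946 = 6039
30–39: 8747 * 0.94 = 8222
40–49: 13765 * 0.959 = 13201
50+: 13883 * 0.903 + 13716 * 0.284 = 12536 + 3895 = 16431
Net migration: 0–9 + 50 → 6257; 10–19 − 30 → 7034; 20–29 + 220 → 6259; 30–39 + 220 → 8442; 40–49 − 30 → 13171; 50+ + 120 → 16551
Population now: 0–9=6257, 10–19=7034, 20–29=6259, 30–39=8442, 40–49=13171, 50+=16551
Scenario A total after 3 periods: 57714
Scenario B projection —
After projecting period 1:
Births: 15200 * 0.235 = 3572  |  12100 * 0.243 = 2940  |  8200 * 0.077 = 631 → 7143
10–19: 9500 * 0.952 = 9044
20–29: 15000 * 0.946 = 14190
30–39: 15200 * 0.94 = 14288
40–49: 12100 * 0.959 = 11604
50+: 8200 * 0.903 + 12500 * 0.284 = 7405 + 3550 = 10955
Net migration: 0–9 + 50 → 7193; 10–19 − 30 → 9014; 20–29 + 220 → 14410; 30–39 + 220 → 14508; 40–49 − 30 → 11574; 50+ + 120 → 11075
Population now: 0–9=7193, 10–19=9014, 20–29=14410, 30–39=14508, 40–49=11574, 50+=11075
After projecting period 2:
Births: 14410 * 0.235 = 3386  |  14508 * 0.243 = 3525  |  11574 * 0.077 = 891 → 7802
10–19: 7193 * 0.952 = 6848
20–29: 9014 * 0.946 = 8527
30–39: 14410 * 0.94 = 13545
40–49: 14508 * 0.959 = 13913
50+: 11574 * 0.903 + 11075 * 0.284 = 10451 + 3145 = 13596
Net migration: 0–9 + 50 → 7852; 10–19 − 30 → 6818; 20–29 + 220 → 8747; 30–39 + 220 → 13765; 40–49 − 30 → 13883; 50+ + 120 → 13716
Population now: 0–9=7852, 10–19=6818, 20–29=8747, 30–39=13765, 40–49=13883, 50+=13716
After projecting period 3:
Births: 8747 * 0.235 = 2056  |  13765 * 0.243 = 3345  |  13883 * 0.077 = 1069 → 6470
10–19: 7852 * 0.952 = 7475
20–29: 6818 * 0.946 = 6450
30–39: 8747 * 0.94 = 8222
40–49: 13765 * 0.959 = 13201
50+: 13883 * 0.903 + 13716 * 0.284 = 12536 + 3895 = 16431
Net migration: 0–9 + 50 → 6520; 10–19 − 30 → 7445; 20–29 + 220 → 6670; 30–39 + 220 → 8442; 40–49 − 30 → 13171; 50+ + 120 → 16551
Population now: 0–9=6520, 10–19=7445, 20–29=6670, 30–39=8442, 40–49=13171, 50+=16551
Scenario B total after 3 periods: 58799
Difference B − A = 58799 − 57714 = 1085

1085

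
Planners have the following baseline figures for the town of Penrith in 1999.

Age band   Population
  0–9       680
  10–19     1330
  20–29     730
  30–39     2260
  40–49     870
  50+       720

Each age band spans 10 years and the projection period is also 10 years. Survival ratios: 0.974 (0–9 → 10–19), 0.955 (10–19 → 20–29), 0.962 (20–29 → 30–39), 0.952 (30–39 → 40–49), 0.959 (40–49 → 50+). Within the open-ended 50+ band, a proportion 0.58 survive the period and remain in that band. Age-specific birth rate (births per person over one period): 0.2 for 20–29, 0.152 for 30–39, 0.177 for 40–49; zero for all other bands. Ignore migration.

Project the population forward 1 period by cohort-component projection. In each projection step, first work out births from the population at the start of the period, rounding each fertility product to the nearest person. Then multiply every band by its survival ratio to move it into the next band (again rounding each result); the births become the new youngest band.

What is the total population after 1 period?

Let band 1 be 0–9 through band 6 = 50+.
Period 1.
Births: 730 × 0.2 = 146, 2260 × 0.152 = 344, 870 × 0.177 = 154 ⇒ total 644
Band 2: 680 × 0.974 = 662
Band 3: 1330 × 0.955 = 1270
Band 4: 730 × 0.962 = 702
Band 5: 2260 × 0.952 = 2152
Band 6: 870 × 0.959 + 720 × 0.58 = 834 + 418 = 1252
End of period: [644, 662, 1270, 702, 2152, 1252]
Total after period 1: 644 + 662 + 1270 + 702 + 2152 + 1252 = 6682

6682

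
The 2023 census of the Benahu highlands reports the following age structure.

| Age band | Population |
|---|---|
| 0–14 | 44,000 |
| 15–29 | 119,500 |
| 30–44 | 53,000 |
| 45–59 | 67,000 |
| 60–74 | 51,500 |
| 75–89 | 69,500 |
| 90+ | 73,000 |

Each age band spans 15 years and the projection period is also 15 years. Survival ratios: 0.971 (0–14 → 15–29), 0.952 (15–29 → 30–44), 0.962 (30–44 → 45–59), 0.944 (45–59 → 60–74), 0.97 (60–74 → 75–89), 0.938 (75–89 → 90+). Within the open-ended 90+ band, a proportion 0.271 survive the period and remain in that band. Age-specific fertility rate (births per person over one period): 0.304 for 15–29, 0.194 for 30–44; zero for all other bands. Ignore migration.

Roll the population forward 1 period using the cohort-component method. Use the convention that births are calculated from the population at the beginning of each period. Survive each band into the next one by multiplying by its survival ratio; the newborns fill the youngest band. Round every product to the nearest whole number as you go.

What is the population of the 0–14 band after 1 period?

Period 1:
Births: 119500 * 0.304 = 36328 ; 53000 * 0.194 = 10282 — total 46610
15–29: 44000 * 0.971 = 42724
30–44: 119500 * 0.952 = 113764
45–59: 53000 * 0.962 = 50986
60–74: 67000 * 0.944 = 63248
75–89: 51500 * 0.97 = 49955
90+: 69500 * 0.938 + 73000 * 0.271 = 65191 + 19783 = 84974
→ [46610, 42724, 113764, 50986, 63248, 49955, 84974]

46610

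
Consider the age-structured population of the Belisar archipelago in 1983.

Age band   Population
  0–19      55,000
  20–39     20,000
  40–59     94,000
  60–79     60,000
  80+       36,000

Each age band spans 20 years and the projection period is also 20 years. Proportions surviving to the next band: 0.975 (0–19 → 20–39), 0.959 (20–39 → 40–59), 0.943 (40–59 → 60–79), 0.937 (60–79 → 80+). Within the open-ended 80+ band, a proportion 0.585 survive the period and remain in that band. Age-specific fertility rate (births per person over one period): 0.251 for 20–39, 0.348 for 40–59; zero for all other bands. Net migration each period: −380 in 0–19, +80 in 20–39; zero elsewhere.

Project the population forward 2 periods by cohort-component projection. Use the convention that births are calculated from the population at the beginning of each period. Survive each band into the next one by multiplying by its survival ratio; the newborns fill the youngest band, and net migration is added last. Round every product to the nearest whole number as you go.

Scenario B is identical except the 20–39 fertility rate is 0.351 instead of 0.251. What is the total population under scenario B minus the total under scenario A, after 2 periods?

[period 1]
Births: 20000 * 0.251 = 5020, 94000 * 0.348 = 32712 → 37732
20–39: 55000 * 0.975 = 53625
40–59: 20000 * 0.959 = 19180
60–79: 94000 * 0.943 = 88642
80+: 60000 * 0.937 + 36000 * 0.585 = 56220 + 21060 = 77280
Net migration: 0–19 − 380 → 37352; 20–39 + 80 → 53705
Population now: 0–19=37352, 20–39=53705, 40–59=19180, 60–79=88642, 80+=77280
[period 2]
Births: 53705 * 0.251 = 13480, 19180 * 0.348 = 6675 → 20155
20–39: 37352 * 0.975 = 36418
40–59: 53705 * 0.959 = 51503
60–79: 19180 * 0.943 = 18087
80+: 88642 * 0.937 + 77280 * 0.585 = 83058 + 45209 = 128267
Net migration: 0–19 − 380 → 19775; 20–39 + 80 → 36498
Population now: 0–19=19775, 20–39=36498, 40–59=51503, 60–79=18087, 80+=128267
Scenario A total after 2 periods: 254130
Scenario B projection —
[period 1]
Births: 20000 * 0.351 = 7020, 94000 * 0.348 = 32712 → 39732
20–39: 55000 * 0.975 = 53625
40–59: 20000 * 0.959 = 19180
60–79: 94000 * 0.943 = 88642
80+: 60000 * 0.937 + 36000 * 0.585 = 56220 + 21060 = 77280
Net migration: 0–19 − 380 → 39352; 20–39 + 80 → 53705
Population now: 0–19=39352, 20–39=53705, 40–59=19180, 60–79=88642, 80+=77280
[period 2]
Births: 53705 * 0.351 = 18850, 19180 * 0.348 = 6675 → 25525
20–39: 39352 * 0.975 = 38368
40–59: 53705 * 0.959 = 51503
60–79: 19180 * 0.943 = 18087
80+: 88642 * 0.937 + 77280 * 0.585 = 83058 + 45209 = 128267
Net migration: 0–19 − 380 → 25145; 20–39 + 80 → 38448
Population now: 0–19=25145, 20–39=38448, 40–59=51503, 60–79=18087, 80+=128267
Scenario B total after 2 periods: 261450
Difference B − A = 261450 − 254130 = 7320

7320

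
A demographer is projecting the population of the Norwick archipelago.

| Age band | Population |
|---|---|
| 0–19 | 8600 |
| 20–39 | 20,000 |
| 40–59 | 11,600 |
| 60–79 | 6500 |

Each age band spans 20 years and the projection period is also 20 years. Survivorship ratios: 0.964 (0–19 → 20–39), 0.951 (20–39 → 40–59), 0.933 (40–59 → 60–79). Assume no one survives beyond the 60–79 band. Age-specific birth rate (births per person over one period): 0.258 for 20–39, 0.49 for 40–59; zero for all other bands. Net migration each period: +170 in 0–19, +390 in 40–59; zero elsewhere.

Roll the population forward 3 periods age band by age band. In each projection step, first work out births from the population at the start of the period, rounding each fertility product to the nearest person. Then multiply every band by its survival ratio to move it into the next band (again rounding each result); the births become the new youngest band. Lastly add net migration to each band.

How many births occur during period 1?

(Groups numbered youngest = 1 to oldest = 4.)
[period 1]
Births: 20000 × 0.258 = 5160 ; 11600 × 0.49 = 5684 → 10844
Group 2: 8600 × 0.964 = 8290
Group 3: 20000 × 0.951 = 19020
Group 4: 11600 × 0.933 = 10823
Net migration: Group 1 + 170 → 11014; Group 3 + 390 → 19410
→ [11014, 8290, 19410, 10823]

10844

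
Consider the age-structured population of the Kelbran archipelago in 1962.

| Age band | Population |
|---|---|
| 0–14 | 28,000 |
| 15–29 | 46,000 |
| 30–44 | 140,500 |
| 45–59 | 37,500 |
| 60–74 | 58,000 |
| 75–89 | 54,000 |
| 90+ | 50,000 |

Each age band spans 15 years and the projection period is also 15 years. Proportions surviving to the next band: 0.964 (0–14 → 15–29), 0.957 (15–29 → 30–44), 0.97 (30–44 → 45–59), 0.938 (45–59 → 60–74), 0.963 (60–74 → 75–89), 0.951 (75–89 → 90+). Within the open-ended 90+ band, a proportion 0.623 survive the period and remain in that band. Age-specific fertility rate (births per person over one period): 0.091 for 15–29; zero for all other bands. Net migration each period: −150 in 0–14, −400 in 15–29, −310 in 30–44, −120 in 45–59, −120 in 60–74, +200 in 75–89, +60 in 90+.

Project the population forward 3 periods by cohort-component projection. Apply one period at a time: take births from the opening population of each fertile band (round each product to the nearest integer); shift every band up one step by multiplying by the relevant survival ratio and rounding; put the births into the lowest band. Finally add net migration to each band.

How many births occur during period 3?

Period 1.
Births: 46000 * 0.091 = 4186
15–29: 28000 * 0.964 = 26992
30–44: 46000 * 0.957 = 44022
45–59: 140500 * 0.97 = 136285
60–74: 37500 * 0.938 = 35175
75–89: 58000 * 0.963 = 55854
90+: 54000 * 0.951 + 50000 * 0.623 = 51354 + 31150 = 82504
Net migration: 0–14 − 150 → 4036; 15–29 − 400 → 26592; 30–44 − 310 → 43712; 45–59 − 120 → 136165; 60–74 − 120 → 35055; 75–89 + 200 → 56054; 90+ + 60 → 82564
End of period: [4036, 26592, 43712, 136165, 35055, 56054, 82564]
Period 2.
Births: 26592 * 0.091 = 2420
15–29: 4036 * 0.964 = 3891
30–44: 26592 * 0.957 = 25449
45–59: 43712 * 0.97 = 42401
60–74: 136165 * 0.938 = 127723
75–89: 35055 * 0.963 = 33758
90+: 56054 * 0.951 + 82564 * 0.623 = 53307 + 51437 = 104744
Net migration: 0–14 − 150 → 2270; 15–29 − 400 → 3491; 30–44 − 310 → 25139; 45–59 − 120 → 42281; 60–74 − 120 → 127603; 75–89 + 200 → 33958; 90+ + 60 → 104804
End of period: [2270, 3491, 25139, 42281, 127603, 33958, 104804]
Period 3.
Births: 3491 * 0.091 = 318
15–29: 2270 * 0.964 = 2188
30–44: 3491 * 0.957 = 3341
45–59: 25139 * 0.97 = 24385
60–74: 42281 * 0.938 = 39660
75–89: 127603 * 0.963 = 122882
90+: 33958 * 0.951 + 104804 * 0.623 = 32294 + 65293 = 97587
Net migration: 0–14 − 150 → 168; 15–29 − 400 → 1788; 30–44 − 310 → 3031; 45–59 − 120 → 24265; 60–74 − 120 → 39540; 75–89 + 200 → 123082; 90+ + 60 → 97647
End of period: [168, 1788, 3031, 24265, 39540, 123082, 97647]

318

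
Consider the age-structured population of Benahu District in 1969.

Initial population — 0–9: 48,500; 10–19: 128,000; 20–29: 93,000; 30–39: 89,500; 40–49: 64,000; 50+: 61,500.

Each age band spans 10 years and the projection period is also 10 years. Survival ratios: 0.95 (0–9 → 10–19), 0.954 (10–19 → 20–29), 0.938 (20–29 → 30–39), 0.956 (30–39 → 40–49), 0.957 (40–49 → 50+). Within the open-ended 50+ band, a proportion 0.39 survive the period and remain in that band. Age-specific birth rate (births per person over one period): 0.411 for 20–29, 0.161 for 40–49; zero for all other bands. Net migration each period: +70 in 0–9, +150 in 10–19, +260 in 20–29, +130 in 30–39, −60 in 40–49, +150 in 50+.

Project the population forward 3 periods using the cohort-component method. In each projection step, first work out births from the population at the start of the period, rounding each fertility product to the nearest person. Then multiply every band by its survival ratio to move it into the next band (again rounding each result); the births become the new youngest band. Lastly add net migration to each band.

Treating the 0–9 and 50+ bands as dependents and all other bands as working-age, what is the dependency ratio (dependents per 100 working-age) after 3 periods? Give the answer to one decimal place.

Period 1:
Births: 93000 * 0.411 = 38223 ; 64000 * 0.161 = 10304 → total 48527
10–19: 48500 * 0.95 = 46075
20–29: 128000 * 0.954 = 122112
30–39: 93000 * 0.938 = 87234
40–49: 89500 * 0.956 = 85562
50+: 64000 * 0.957 + 61500 * 0.39 = 61248 + 23985 = 85233
Net migration: 0–9 + 70 → 48597; 10–19 + 150 → 46225; 20–29 + 260 → 122372; 30–39 + 130 → 87364; 40–49 − 60 → 85502; 50+ + 150 → 85383
End of period: [48597, 46225, 122372, 87364, 85502, 85383]
Period 2:
Births: 122372 * 0.411 = 50295 ; 85502 * 0.161 = 13766 → total 64061
10–19: 48597 * 0.95 = 46167
20–29: 46225 * 0.954 = 44099
30–39: 122372 * 0.938 = 114785
40–49: 87364 * 0.956 = 83520
50+: 85502 * 0.957 + 85383 * 0.39 = 81825 + 33299 = 115124
Net migration: 0–9 + 70 → 64131; 10–19 + 150 → 46317; 20–29 + 260 → 44359; 30–39 + 130 → 114915; 40–49 − 60 → 83460; 50+ + 150 → 115274
End of period: [64131, 46317, 44359, 114915, 83460, 115274]
Period 3:
Births: 44359 * 0.411 = 18232 ; 83460 * 0.161 = 13437 → total 31669
10–19: 64131 * 0.95 = 60924
20–29: 46317 * 0.954 = 44186
30–39: 44359 * 0.938 = 41609
40–49: 114915 * 0.956 = 109859
50+: 83460 * 0.957 + 115274 * 0.39 = 79871 + 44957 = 124828
Net migration: 0–9 + 70 → 31739; 10–19 + 150 → 61074; 20–29 + 260 → 44446; 30–39 + 130 → 41739; 40–49 − 60 → 109799; 50+ + 150 → 124978
End of period: [31739, 61074, 44446, 41739, 109799, 124978]
Dependents (band 0–9 + band 50+) = 31739 + 124978 = 156717; working-age = 257058; ratio = 156717/257058 × 100 = 61.0

61.0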